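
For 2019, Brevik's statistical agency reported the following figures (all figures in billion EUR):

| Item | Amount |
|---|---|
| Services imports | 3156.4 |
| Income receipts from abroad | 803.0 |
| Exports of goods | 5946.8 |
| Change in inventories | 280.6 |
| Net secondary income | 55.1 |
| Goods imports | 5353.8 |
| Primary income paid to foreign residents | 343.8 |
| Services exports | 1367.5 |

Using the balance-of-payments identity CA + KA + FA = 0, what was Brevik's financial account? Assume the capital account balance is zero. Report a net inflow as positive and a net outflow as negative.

681.6

Goods balance = 5946.8 - 5353.8 = 593.0
Services balance = 1367.5 - 3156.4 = -1788.9
Trade balance (goods + services) = 593.0 + (-1788.9) = -1195.9
Net primary income = 803.0 - 343.8 = 459.2
Net secondary income = 55.1
Current account = -1195.9 + 459.2 + 55.1 = -681.6
Financial account = -(-681.6) = 681.6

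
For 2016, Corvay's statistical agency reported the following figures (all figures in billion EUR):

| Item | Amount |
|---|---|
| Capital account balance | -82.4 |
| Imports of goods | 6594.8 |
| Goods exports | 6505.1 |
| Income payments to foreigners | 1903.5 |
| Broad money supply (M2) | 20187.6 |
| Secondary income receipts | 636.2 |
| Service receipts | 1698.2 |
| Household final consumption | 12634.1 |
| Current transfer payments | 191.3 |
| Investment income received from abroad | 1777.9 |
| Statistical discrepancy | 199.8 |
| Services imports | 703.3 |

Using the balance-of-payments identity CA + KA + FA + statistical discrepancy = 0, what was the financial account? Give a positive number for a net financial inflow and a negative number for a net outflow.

-1341.9

Goods balance = 6505.1 - 6594.8 = -89.7
Services balance = 1698.2 - 703.3 = 994.9
Trade balance (goods + services) = -89.7 + 994.9 = 905.2
Net primary income = 1777.9 - 1903.5 = -125.6
Net secondary income = 636.2 - 191.3 = 444.9
Current account = 905.2 + (-125.6) + 444.9 = 1224.5
Financial account = -(1224.5 + (-82.4) + 199.8) = -1341.9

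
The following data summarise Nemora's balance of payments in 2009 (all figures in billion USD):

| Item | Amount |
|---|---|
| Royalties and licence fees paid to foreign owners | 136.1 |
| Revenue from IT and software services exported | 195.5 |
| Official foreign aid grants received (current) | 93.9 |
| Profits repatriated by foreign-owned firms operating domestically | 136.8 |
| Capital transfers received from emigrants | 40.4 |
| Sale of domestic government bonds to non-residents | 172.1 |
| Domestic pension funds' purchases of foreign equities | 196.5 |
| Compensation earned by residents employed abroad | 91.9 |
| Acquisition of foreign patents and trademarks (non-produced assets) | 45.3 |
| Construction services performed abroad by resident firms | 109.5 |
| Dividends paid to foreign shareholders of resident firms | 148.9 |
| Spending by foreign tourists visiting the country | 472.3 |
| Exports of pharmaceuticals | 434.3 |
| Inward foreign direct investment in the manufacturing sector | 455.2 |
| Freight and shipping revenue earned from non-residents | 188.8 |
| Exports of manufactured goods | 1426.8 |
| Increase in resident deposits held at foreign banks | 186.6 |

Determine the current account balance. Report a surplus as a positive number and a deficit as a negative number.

2591.2

Goods: 434.3 + 1426.8 = 1861.1
Services: -136.1 + 188.8 + 195.5 + 472.3 + 109.5 = 830.0
Primary income: -136.8 - 148.9 + 91.9 = -193.8
Secondary income: 93.9
Current account = 1861.1 + 830.0 + (-193.8) + 93.9 = 2591.2
(Excluded from the current account — capital account: capital transfers received from emigrants 40.4, acquisition of foreign patents and trademarks (non-produced assets) 45.3; financial account: sale of domestic government bonds to non-residents 172.1, domestic pension funds' purchases of foreign equities 196.5, inward foreign direct investment in the manufacturing sector 455.2, increase in resident deposits held at foreign banks 186.6.)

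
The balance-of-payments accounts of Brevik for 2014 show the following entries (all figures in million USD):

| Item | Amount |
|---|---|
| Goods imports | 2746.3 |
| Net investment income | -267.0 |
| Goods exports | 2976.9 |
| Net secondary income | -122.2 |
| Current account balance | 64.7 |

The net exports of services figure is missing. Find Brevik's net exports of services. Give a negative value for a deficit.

Current account = goods balance + services balance + net primary income + net secondary income
Sum of the known components = -158.6
Net exports of services = CA - (known components) = 64.7 - (-158.6) = 223.3

223.3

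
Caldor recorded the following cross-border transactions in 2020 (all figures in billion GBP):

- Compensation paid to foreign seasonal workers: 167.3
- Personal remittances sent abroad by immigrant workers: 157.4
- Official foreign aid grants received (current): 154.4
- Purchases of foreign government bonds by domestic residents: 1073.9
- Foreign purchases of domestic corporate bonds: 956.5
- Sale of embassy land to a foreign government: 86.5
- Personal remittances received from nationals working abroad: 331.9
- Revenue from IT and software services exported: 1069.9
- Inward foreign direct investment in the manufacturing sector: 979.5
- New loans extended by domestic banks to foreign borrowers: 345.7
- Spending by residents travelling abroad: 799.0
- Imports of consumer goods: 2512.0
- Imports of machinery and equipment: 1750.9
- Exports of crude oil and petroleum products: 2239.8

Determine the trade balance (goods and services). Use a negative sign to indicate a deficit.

Goods: 2239.8 - 2512.0 - 1750.9 = -2023.1
Services: 1069.9 - 799.0 = 270.9
Trade balance = -2023.1 + 270.9 = -1752.2
(Excluded from the trade balance — primary income: compensation paid to foreign seasonal workers 167.3; secondary income: personal remittances sent abroad by immigrant workers 157.4, official foreign aid grants received (current) 154.4, personal remittances received from nationals working abroad 331.9; financial account: purchases of foreign government bonds by domestic residents 1073.9, foreign purchases of domestic corporate bonds 956.5, inward foreign direct investment in the manufacturing sector 979.5, new loans extended by domestic banks to foreign borrowers 345.7; capital account: sale of embassy land to a foreign government 86.5.)

-1752.2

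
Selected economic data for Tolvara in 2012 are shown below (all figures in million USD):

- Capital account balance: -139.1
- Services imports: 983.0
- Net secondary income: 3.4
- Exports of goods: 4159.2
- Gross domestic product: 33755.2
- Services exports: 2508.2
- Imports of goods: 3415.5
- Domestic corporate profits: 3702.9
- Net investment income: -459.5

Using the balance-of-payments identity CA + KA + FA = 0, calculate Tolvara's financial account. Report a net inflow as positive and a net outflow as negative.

Goods balance = 4159.2 - 3415.5 = 743.7
Services balance = 2508.2 - 983.0 = 1525.2
Trade balance (goods + services) = 743.7 + 1525.2 = 2268.9
Net primary income = -459.5
Net secondary income = 3.4
Current account = 2268.9 + (-459.5) + 3.4 = 1812.8
Financial account = -(1812.8 + (-139.1)) = -1673.7

-1673.7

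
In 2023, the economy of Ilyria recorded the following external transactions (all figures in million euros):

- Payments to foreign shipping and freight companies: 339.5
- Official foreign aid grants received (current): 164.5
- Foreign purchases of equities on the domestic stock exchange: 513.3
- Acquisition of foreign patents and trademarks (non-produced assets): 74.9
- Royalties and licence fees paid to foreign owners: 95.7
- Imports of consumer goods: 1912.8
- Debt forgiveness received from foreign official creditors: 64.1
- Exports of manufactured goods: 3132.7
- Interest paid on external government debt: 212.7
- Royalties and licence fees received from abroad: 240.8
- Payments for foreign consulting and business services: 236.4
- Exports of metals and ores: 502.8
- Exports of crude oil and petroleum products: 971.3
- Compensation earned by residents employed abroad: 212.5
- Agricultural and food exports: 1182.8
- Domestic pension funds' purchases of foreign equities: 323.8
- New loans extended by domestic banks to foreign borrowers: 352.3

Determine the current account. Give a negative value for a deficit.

3610.3

Goods: 971.3 - 1912.8 + 1182.8 + 3132.7 + 502.8 = 3876.8
Services: -95.7 - 339.5 + 240.8 - 236.4 = -430.8
Primary income: -212.7 + 212.5 = -0.2
Secondary income: 164.5
Current account = 3876.8 + (-430.8) + (-0.2) + 164.5 = 3610.3
(Excluded from the current account — financial account: foreign purchases of equities on the domestic stock exchange 513.3, domestic pension funds' purchases of foreign equities 323.8, new loans extended by domestic banks to foreign borrowers 352.3; capital account: acquisition of foreign patents and trademarks (non-produced assets) 74.9, debt forgiveness received from foreign official creditors 64.1.)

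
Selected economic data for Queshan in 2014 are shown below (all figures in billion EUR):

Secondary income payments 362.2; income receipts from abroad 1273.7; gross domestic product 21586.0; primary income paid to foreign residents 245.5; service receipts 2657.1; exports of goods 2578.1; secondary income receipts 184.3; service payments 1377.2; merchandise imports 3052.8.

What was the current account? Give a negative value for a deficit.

1655.5

Goods balance = 2578.1 - 3052.8 = -474.7
Services balance = 2657.1 - 1377.2 = 1279.9
Trade balance (goods + services) = -474.7 + 1279.9 = 805.2
Net primary income = 1273.7 - 245.5 = 1028.2
Net secondary income = 184.3 - 362.2 = -177.9
Current account = 805.2 + 1028.2 + (-177.9) = 1655.5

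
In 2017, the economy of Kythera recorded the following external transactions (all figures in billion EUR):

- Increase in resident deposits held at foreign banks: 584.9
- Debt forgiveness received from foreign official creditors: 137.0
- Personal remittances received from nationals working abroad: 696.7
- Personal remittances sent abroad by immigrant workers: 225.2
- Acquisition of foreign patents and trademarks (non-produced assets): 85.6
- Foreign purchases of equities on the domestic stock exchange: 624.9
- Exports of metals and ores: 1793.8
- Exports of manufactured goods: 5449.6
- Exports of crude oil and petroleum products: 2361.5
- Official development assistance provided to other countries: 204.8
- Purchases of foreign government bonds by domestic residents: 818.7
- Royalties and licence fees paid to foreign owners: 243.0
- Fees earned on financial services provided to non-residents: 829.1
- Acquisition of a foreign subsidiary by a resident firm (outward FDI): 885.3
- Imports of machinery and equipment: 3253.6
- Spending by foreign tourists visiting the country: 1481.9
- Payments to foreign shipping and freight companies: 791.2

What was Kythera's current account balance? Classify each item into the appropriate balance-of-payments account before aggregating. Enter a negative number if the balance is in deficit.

Goods: 2361.5 - 3253.6 + 5449.6 + 1793.8 = 6351.3
Services: -791.2 + 1481.9 - 243.0 + 829.1 = 1276.8
Secondary income: 696.7 - 225.2 - 204.8 = 266.7
Current account = 6351.3 + 1276.8 + 266.7 = 7894.8
(Excluded from the current account — financial account: increase in resident deposits held at foreign banks 584.9, foreign purchases of equities on the domestic stock exchange 624.9, purchases of foreign government bonds by domestic residents 818.7, acquisition of a foreign subsidiary by a resident firm (outward FDI) 885.3; capital account: debt forgiveness received from foreign official creditors 137.0, acquisition of foreign patents and trademarks (non-produced assets) 85.6.)

7894.8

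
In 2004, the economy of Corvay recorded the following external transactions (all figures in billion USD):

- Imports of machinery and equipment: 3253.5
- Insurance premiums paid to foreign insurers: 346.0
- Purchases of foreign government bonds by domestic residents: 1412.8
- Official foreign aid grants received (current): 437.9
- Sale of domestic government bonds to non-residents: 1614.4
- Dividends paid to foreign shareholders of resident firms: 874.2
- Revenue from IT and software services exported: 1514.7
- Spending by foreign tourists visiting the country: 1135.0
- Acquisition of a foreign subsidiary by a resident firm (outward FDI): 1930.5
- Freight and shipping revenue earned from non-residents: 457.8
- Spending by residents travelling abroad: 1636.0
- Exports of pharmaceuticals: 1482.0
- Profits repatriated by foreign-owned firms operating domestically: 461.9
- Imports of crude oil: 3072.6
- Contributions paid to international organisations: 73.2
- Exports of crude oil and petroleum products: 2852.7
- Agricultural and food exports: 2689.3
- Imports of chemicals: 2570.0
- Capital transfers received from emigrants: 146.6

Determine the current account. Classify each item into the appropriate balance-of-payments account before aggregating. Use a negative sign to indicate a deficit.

-1718.0

Goods: 1482.0 - 3072.6 - 2570.0 + 2852.7 - 3253.5 + 2689.3 = -1872.1
Services: 1514.7 + 1135.0 - 346.0 - 1636.0 + 457.8 = 1125.5
Primary income: -461.9 - 874.2 = -1336.1
Secondary income: 437.9 - 73.2 = 364.7
Current account = (-1872.1) + 1125.5 + (-1336.1) + 364.7 = -1718.0
(Excluded from the current account — financial account: purchases of foreign government bonds by domestic residents 1412.8, sale of domestic government bonds to non-residents 1614.4, acquisition of a foreign subsidiary by a resident firm (outward FDI) 1930.5; capital account: capital transfers received from emigrants 146.6.)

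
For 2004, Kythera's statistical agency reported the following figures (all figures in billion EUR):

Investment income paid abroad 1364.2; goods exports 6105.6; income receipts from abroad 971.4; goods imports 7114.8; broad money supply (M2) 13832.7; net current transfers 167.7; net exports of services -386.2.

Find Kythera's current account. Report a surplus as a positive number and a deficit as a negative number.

-1620.5

Goods balance = 6105.6 - 7114.8 = -1009.2
Services balance = -386.2
Trade balance (goods + services) = -1009.2 + (-386.2) = -1395.4
Net primary income = 971.4 - 1364.2 = -392.8
Net secondary income = 167.7
Current account = -1395.4 + (-392.8) + 167.7 = -1620.5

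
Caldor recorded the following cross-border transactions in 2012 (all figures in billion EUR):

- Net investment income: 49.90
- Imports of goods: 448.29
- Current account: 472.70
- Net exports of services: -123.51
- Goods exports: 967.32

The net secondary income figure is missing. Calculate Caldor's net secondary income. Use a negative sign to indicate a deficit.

Current account = goods balance + services balance + net primary income + net secondary income
Sum of the known components = 445.42
Net secondary income = CA - (known components) = 472.70 - 445.42 = 27.28

27.28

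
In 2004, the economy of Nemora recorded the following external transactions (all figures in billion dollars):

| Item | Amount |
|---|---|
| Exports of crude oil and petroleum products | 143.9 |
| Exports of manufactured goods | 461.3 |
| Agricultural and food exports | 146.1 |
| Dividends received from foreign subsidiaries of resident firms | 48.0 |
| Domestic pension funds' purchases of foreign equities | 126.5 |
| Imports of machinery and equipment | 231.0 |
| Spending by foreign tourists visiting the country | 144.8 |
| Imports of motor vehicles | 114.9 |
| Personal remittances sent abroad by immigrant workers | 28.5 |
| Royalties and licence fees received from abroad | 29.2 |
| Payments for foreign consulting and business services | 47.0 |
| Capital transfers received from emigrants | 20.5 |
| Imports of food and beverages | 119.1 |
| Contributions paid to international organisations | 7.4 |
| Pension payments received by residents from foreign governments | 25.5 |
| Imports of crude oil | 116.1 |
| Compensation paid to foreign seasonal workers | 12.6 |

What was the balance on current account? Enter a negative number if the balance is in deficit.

322.2

Goods: -119.1 - 116.1 + 461.3 + 143.9 + 146.1 - 114.9 - 231.0 = 170.2
Services: -47.0 + 144.8 + 29.2 = 127.0
Primary income: -12.6 + 48.0 = 35.4
Secondary income: 25.5 - 7.4 - 28.5 = -10.4
Current account = 170.2 + 127.0 + 35.4 + (-10.4) = 322.2
(Excluded from the current account — financial account: domestic pension funds' purchases of foreign equities 126.5; capital account: capital transfers received from emigrants 20.5.)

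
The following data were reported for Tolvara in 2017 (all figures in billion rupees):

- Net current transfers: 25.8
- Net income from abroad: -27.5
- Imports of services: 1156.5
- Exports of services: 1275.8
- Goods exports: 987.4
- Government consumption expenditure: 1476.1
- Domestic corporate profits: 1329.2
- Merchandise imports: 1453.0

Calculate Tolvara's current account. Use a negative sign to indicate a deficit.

-348.0

Goods balance = 987.4 - 1453.0 = -465.6
Services balance = 1275.8 - 1156.5 = 119.3
Trade balance (goods + services) = -465.6 + 119.3 = -346.3
Net primary income = -27.5
Net secondary income = 25.8
Current account = -346.3 + (-27.5) + 25.8 = -348.0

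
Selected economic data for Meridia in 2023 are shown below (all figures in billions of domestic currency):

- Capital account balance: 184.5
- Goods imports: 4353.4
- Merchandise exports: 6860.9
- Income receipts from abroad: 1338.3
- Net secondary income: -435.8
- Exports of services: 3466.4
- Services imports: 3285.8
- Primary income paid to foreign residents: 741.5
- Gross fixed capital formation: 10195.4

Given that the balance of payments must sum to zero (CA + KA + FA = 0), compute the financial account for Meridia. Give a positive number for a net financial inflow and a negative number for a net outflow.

Goods balance = 6860.9 - 4353.4 = 2507.5
Services balance = 3466.4 - 3285.8 = 180.6
Trade balance (goods + services) = 2507.5 + 180.6 = 2688.1
Net primary income = 1338.3 - 741.5 = 596.8
Net secondary income = -435.8
Current account = 2688.1 + 596.8 + (-435.8) = 2849.1
Financial account = -(2849.1 + 184.5) = -3033.6

-3033.6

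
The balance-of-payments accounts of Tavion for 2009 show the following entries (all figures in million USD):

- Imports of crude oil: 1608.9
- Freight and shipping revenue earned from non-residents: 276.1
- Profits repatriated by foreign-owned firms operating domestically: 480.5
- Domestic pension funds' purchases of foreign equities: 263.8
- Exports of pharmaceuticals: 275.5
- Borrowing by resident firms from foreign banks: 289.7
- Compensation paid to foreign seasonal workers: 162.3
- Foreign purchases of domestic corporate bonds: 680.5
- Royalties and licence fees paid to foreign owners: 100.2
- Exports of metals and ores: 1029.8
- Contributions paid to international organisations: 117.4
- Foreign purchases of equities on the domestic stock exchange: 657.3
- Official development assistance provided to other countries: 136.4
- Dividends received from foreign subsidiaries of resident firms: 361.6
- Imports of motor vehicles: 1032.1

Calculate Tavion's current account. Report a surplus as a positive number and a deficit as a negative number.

-1694.8

Goods: 275.5 + 1029.8 - 1032.1 - 1608.9 = -1335.7
Services: 276.1 - 100.2 = 175.9
Primary income: 361.6 - 480.5 - 162.3 = -281.2
Secondary income: -136.4 - 117.4 = -253.8
Current account = (-1335.7) + 175.9 + (-281.2) + (-253.8) = -1694.8
(Excluded from the current account — financial account: domestic pension funds' purchases of foreign equities 263.8, borrowing by resident firms from foreign banks 289.7, foreign purchases of domestic corporate bonds 680.5, foreign purchases of equities on the domestic stock exchange 657.3.)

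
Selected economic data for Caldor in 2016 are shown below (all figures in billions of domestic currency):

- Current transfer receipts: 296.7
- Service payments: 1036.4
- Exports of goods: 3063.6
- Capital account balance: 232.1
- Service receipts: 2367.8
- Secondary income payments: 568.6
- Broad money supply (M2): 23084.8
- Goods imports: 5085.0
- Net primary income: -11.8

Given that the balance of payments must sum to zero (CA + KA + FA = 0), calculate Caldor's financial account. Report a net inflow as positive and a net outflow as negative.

741.6

Goods balance = 3063.6 - 5085.0 = -2021.4
Services balance = 2367.8 - 1036.4 = 1331.4
Trade balance (goods + services) = -2021.4 + 1331.4 = -690.0
Net primary income = -11.8
Net secondary income = 296.7 - 568.6 = -271.9
Current account = -690.0 + (-11.8) + (-271.9) = -973.7
Financial account = -(-973.7 + 232.1) = 741.6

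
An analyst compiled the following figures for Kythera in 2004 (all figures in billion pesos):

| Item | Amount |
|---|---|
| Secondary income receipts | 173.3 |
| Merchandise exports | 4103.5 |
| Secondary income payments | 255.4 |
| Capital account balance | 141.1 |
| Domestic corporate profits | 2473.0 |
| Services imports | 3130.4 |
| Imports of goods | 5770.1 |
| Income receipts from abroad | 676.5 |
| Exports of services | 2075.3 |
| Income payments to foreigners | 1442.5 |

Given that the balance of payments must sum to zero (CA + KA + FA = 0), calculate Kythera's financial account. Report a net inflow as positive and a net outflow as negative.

Goods balance = 4103.5 - 5770.1 = -1666.6
Services balance = 2075.3 - 3130.4 = -1055.1
Trade balance (goods + services) = -1666.6 + (-1055.1) = -2721.7
Net primary income = 676.5 - 1442.5 = -766.0
Net secondary income = 173.3 - 255.4 = -82.1
Current account = -2721.7 + (-766.0) + (-82.1) = -3569.8
Financial account = -(-3569.8 + 141.1) = 3428.7

3428.7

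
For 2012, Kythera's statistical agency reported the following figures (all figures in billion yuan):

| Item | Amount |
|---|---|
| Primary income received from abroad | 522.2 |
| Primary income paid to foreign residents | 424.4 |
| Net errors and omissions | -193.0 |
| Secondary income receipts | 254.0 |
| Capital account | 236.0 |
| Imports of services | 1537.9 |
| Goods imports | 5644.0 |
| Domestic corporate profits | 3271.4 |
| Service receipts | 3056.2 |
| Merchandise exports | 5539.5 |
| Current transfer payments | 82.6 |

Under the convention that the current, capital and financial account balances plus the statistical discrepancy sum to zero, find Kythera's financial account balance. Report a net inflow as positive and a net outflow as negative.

Goods balance = 5539.5 - 5644.0 = -104.5
Services balance = 3056.2 - 1537.9 = 1518.3
Trade balance (goods + services) = -104.5 + 1518.3 = 1413.8
Net primary income = 522.2 - 424.4 = 97.8
Net secondary income = 254.0 - 82.6 = 171.4
Current account = 1413.8 + 97.8 + 171.4 = 1683.0
Financial account = -(1683.0 + 236.0 + (-193.0)) = -1726.0

-1726.0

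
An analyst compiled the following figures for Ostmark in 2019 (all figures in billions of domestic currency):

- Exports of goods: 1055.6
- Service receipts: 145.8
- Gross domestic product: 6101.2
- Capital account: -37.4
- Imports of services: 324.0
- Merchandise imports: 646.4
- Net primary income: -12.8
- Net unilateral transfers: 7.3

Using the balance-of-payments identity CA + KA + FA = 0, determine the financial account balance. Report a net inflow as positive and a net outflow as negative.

-188.1

Goods balance = 1055.6 - 646.4 = 409.2
Services balance = 145.8 - 324.0 = -178.2
Trade balance (goods + services) = 409.2 + (-178.2) = 231.0
Net primary income = -12.8
Net secondary income = 7.3
Current account = 231.0 + (-12.8) + 7.3 = 225.5
Financial account = -(225.5 + (-37.4)) = -188.1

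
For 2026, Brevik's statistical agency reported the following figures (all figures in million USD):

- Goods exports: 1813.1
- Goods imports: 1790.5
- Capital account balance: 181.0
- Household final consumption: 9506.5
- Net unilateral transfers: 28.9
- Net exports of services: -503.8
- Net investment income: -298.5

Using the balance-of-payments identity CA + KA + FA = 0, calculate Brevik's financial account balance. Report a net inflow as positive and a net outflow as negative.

Goods balance = 1813.1 - 1790.5 = 22.6
Services balance = -503.8
Trade balance (goods + services) = 22.6 + (-503.8) = -481.2
Net primary income = -298.5
Net secondary income = 28.9
Current account = -481.2 + (-298.5) + 28.9 = -750.8
Financial account = -(-750.8 + 181.0) = 569.8

569.8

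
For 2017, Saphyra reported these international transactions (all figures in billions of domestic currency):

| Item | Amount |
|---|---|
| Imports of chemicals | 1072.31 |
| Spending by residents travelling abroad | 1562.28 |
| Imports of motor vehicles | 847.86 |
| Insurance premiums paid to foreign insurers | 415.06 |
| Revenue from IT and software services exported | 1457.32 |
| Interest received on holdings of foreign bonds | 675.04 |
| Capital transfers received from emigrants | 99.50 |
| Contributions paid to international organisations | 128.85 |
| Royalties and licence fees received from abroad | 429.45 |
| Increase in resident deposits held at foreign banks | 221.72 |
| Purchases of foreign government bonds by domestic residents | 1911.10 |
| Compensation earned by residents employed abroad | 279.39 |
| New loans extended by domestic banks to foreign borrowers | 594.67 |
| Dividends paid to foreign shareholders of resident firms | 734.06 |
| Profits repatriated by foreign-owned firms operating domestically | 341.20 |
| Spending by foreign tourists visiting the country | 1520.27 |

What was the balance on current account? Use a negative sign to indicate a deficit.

-740.15

Goods: -1072.31 - 847.86 = -1920.17
Services: -1562.28 + 429.45 - 415.06 + 1457.32 + 1520.27 = 1429.70
Primary income: -341.20 + 675.04 - 734.06 + 279.39 = -120.83
Secondary income: -128.85
Current account = (-1920.17) + 1429.70 + (-120.83) + (-128.85) = -740.15
(Excluded from the current account — capital account: capital transfers received from emigrants 99.50; financial account: increase in resident deposits held at foreign banks 221.72, purchases of foreign government bonds by domestic residents 1911.10, new loans extended by domestic banks to foreign borrowers 594.67.)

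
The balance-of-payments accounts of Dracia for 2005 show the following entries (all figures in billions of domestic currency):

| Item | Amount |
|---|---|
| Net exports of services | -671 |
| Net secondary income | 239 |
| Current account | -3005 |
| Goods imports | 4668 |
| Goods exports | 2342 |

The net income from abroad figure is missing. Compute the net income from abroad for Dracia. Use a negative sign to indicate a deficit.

-247

Current account = goods balance + services balance + net primary income + net secondary income
Sum of the known components = -2758
Net income from abroad = CA - (known components) = -3005 - (-2758) = -247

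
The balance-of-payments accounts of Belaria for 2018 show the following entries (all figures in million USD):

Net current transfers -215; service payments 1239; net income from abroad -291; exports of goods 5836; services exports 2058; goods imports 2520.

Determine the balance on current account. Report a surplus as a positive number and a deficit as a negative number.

3629

Goods balance = 5836 - 2520 = 3316
Services balance = 2058 - 1239 = 819
Trade balance (goods + services) = 3316 + 819 = 4135
Net primary income = -291
Net secondary income = -215
Current account = 4135 + (-291) + (-215) = 3629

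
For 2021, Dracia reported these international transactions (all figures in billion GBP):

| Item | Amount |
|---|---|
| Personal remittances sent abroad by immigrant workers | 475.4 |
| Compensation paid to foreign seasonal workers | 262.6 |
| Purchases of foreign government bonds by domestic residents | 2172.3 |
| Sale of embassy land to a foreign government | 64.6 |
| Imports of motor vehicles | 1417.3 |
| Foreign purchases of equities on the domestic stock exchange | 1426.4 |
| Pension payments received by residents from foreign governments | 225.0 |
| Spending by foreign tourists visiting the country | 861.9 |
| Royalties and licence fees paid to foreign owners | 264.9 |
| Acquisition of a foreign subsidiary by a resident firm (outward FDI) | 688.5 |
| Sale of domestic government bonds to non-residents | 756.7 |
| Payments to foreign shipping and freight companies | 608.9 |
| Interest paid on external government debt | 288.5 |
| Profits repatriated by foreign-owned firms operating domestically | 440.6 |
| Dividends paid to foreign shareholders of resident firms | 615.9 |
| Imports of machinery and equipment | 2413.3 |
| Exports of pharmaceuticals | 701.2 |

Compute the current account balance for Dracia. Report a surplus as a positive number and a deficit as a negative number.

-4999.3

Goods: -1417.3 - 2413.3 + 701.2 = -3129.4
Services: -608.9 + 861.9 - 264.9 = -11.9
Primary income: -288.5 - 615.9 - 440.6 - 262.6 = -1607.6
Secondary income: 225.0 - 475.4 = -250.4
Current account = (-3129.4) + (-11.9) + (-1607.6) + (-250.4) = -4999.3
(Excluded from the current account — financial account: purchases of foreign government bonds by domestic residents 2172.3, foreign purchases of equities on the domestic stock exchange 1426.4, acquisition of a foreign subsidiary by a resident firm (outward FDI) 688.5, sale of domestic government bonds to non-residents 756.7; capital account: sale of embassy land to a foreign government 64.6.)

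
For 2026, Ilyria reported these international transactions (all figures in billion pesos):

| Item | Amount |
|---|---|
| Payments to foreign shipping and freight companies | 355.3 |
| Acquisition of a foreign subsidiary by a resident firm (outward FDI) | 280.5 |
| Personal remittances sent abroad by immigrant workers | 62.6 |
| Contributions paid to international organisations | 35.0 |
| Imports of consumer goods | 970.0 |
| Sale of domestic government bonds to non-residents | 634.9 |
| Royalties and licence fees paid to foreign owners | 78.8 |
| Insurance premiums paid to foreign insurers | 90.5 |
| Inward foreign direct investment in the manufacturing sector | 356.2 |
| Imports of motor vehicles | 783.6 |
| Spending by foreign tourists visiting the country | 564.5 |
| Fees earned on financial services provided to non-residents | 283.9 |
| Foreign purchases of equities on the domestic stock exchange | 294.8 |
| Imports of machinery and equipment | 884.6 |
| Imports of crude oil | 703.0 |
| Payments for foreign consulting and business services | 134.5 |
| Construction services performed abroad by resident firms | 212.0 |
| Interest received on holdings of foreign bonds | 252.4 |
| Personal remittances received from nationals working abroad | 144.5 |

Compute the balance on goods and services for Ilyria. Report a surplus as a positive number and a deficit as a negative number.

Goods: -783.6 - 703.0 - 884.6 - 970.0 = -3341.2
Services: 564.5 - 355.3 + 212.0 - 90.5 - 134.5 + 283.9 - 78.8 = 401.3
Trade balance = -3341.2 + 401.3 = -2939.9
(Excluded from the trade balance — financial account: acquisition of a foreign subsidiary by a resident firm (outward FDI) 280.5, sale of domestic government bonds to non-residents 634.9, inward foreign direct investment in the manufacturing sector 356.2, foreign purchases of equities on the domestic stock exchange 294.8; secondary income: personal remittances sent abroad by immigrant workers 62.6, contributions paid to international organisations 35.0, personal remittances received from nationals working abroad 144.5; primary income: interest received on holdings of foreign bonds 252.4.)

-2939.9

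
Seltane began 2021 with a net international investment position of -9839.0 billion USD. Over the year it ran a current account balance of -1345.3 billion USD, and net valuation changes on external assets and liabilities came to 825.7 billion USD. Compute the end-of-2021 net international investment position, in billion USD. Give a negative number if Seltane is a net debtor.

-10358.6

Change in NIIP = current account + net valuation change = -1345.3 + 825.7 = -519.6
End-of-year NIIP = -9839.0 + (-519.6) = -10358.6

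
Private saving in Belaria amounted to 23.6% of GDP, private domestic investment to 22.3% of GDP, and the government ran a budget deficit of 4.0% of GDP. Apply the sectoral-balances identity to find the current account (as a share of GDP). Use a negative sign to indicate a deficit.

By the sectoral-balances identity, CA = (S_private - I) + (T - G).
Private balance = 23.6 - 22.3 = 1.3
Government balance (T - G) = -4.0
CA = 1.3 + (-4.0) = -2.7

-2.7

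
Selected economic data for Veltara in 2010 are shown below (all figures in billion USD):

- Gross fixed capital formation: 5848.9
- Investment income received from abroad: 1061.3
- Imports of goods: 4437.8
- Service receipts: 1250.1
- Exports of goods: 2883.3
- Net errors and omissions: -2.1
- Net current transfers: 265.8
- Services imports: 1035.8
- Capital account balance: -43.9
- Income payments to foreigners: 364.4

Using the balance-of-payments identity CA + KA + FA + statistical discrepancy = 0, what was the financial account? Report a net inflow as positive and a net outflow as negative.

Goods balance = 2883.3 - 4437.8 = -1554.5
Services balance = 1250.1 - 1035.8 = 214.3
Trade balance (goods + services) = -1554.5 + 214.3 = -1340.2
Net primary income = 1061.3 - 364.4 = 696.9
Net secondary income = 265.8
Current account = -1340.2 + 696.9 + 265.8 = -377.5
Financial account = -(-377.5 + (-43.9) + (-2.1)) = 423.5

423.5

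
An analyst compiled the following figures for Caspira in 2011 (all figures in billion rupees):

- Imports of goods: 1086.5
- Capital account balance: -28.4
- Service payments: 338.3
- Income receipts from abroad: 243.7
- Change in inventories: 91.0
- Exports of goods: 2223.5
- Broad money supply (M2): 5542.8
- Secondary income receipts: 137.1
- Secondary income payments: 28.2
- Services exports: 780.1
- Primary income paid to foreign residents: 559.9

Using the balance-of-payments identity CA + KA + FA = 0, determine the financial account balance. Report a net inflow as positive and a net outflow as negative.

Goods balance = 2223.5 - 1086.5 = 1137.0
Services balance = 780.1 - 338.3 = 441.8
Trade balance (goods + services) = 1137.0 + 441.8 = 1578.8
Net primary income = 243.7 - 559.9 = -316.2
Net secondary income = 137.1 - 28.2 = 108.9
Current account = 1578.8 + (-316.2) + 108.9 = 1371.5
Financial account = -(1371.5 + (-28.4)) = -1343.1

-1343.1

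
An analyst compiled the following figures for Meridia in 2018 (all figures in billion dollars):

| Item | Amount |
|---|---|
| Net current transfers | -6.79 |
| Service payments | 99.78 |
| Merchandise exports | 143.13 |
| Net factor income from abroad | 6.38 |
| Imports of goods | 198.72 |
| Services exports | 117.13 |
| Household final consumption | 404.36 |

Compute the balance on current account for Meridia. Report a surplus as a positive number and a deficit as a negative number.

Goods balance = 143.13 - 198.72 = -55.59
Services balance = 117.13 - 99.78 = 17.35
Trade balance (goods + services) = -55.59 + 17.35 = -38.24
Net primary income = 6.38
Net secondary income = -6.79
Current account = -38.24 + 6.38 + (-6.79) = -38.65

-38.65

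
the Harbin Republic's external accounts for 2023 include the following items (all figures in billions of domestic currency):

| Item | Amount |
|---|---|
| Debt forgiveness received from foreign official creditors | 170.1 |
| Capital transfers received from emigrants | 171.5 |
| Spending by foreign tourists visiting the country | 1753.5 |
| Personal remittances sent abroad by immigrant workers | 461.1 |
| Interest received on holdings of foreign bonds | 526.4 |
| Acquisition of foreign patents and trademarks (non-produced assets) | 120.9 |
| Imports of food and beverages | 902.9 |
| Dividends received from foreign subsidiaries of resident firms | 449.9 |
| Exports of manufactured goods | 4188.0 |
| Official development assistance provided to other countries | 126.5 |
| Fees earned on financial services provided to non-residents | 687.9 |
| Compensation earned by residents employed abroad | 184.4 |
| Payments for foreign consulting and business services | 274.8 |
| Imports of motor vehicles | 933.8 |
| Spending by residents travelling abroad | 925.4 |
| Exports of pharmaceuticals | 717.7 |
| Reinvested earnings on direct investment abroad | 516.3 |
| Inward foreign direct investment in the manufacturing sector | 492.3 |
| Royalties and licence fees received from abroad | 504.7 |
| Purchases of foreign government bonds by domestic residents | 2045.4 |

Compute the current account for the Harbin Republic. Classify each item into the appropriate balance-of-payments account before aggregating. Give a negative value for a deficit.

Goods: 717.7 - 902.9 - 933.8 + 4188.0 = 3069.0
Services: 504.7 + 687.9 + 1753.5 - 925.4 - 274.8 = 1745.9
Primary income: 516.3 + 526.4 + 184.4 + 449.9 = 1677.0
Secondary income: -126.5 - 461.1 = -587.6
Current account = 3069.0 + 1745.9 + 1677.0 + (-587.6) = 5904.3
(Excluded from the current account — capital account: debt forgiveness received from foreign official creditors 170.1, capital transfers received from emigrants 171.5, acquisition of foreign patents and trademarks (non-produced assets) 120.9; financial account: inward foreign direct investment in the manufacturing sector 492.3, purchases of foreign government bonds by domestic residents 2045.4.)

5904.3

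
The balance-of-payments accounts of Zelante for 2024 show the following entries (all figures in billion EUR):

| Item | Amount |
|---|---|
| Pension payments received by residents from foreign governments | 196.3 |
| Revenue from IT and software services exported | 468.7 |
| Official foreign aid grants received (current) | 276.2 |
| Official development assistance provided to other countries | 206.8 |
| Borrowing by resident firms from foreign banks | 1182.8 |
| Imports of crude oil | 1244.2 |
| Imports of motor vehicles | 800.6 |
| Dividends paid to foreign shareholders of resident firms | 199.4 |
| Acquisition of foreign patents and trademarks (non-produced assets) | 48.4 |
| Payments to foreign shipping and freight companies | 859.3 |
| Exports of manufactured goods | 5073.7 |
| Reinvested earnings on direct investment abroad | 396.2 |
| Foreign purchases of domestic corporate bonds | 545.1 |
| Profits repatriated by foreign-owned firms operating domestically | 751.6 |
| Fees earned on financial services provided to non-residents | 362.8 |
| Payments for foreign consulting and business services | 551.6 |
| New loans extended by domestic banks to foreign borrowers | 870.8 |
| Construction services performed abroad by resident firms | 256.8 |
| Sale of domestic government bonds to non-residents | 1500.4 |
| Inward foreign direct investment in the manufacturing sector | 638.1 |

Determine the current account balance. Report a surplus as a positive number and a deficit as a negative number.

2417.2

Goods: 5073.7 - 800.6 - 1244.2 = 3028.9
Services: 468.7 - 551.6 + 256.8 + 362.8 - 859.3 = -322.6
Primary income: 396.2 - 199.4 - 751.6 = -554.8
Secondary income: -206.8 + 196.3 + 276.2 = 265.7
Current account = 3028.9 + (-322.6) + (-554.8) + 265.7 = 2417.2
(Excluded from the current account — financial account: borrowing by resident firms from foreign banks 1182.8, foreign purchases of domestic corporate bonds 545.1, new loans extended by domestic banks to foreign borrowers 870.8, sale of domestic government bonds to non-residents 1500.4, inward foreign direct investment in the manufacturing sector 638.1; capital account: acquisition of foreign patents and trademarks (non-produced assets) 48.4.)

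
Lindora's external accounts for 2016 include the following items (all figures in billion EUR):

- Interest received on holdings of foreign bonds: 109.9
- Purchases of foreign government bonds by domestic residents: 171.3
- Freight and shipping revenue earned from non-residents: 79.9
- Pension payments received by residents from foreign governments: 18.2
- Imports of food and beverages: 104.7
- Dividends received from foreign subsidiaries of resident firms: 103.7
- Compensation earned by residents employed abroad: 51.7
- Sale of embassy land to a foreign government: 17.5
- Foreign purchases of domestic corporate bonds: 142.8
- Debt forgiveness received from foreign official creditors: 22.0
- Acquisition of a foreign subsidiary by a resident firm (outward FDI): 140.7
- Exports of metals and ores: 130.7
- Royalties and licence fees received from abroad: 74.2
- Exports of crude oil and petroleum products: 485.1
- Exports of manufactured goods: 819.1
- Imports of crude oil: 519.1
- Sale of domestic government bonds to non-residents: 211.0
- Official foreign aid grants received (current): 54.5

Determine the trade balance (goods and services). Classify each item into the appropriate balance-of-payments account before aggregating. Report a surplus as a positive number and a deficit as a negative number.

Goods: 130.7 - 519.1 + 485.1 - 104.7 + 819.1 = 811.1
Services: 74.2 + 79.9 = 154.1
Trade balance = 811.1 + 154.1 = 965.2
(Excluded from the trade balance — primary income: interest received on holdings of foreign bonds 109.9, dividends received from foreign subsidiaries of resident firms 103.7, compensation earned by residents employed abroad 51.7; financial account: purchases of foreign government bonds by domestic residents 171.3, foreign purchases of domestic corporate bonds 142.8, acquisition of a foreign subsidiary by a resident firm (outward FDI) 140.7, sale of domestic government bonds to non-residents 211.0; secondary income: pension payments received by residents from foreign governments 18.2, official foreign aid grants received (current) 54.5; capital account: sale of embassy land to a foreign government 17.5, debt forgiveness received from foreign official creditors 22.0.)

965.2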